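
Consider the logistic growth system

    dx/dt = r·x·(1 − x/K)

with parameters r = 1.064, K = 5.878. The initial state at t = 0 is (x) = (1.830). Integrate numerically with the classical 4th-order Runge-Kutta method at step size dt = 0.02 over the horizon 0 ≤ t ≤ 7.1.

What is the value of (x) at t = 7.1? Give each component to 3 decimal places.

t=0.000: state=(1.830)
step 1 (dt=0.02): k1=(1.341), k2=(1.346), k3=(1.346), k4=(1.352); state += dt/6·(k1+2k2+2k3+k4)
t=0.020: state=(1.857)
t=0.040: state=(1.884)
t=0.060: state=(1.911)
continuing one RK4 step at a time; state shown every 25 steps (Δt=0.5):
t=0.500: state=(2.556)
t=1.000: state=(3.334)
t=1.500: state=(4.058)
t=2.000: state=(4.653)
t=2.500: state=(5.090)
t=3.000: state=(5.388)
t=3.500: state=(5.580)
t=4.000: state=(5.699)
t=4.500: state=(5.772)
t=5.000: state=(5.815)
t=5.500: state=(5.841)
t=6.000: state=(5.856)
t=6.500: state=(5.865)
t=7.000: state=(5.870)
t=7.100: state=(5.871)

(x) = (5.871)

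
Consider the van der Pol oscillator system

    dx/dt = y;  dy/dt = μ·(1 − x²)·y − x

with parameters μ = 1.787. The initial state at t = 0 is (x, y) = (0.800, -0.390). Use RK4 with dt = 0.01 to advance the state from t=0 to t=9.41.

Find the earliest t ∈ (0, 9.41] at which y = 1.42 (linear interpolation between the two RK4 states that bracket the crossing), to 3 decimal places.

t=0.000: state=(0.800, -0.390)
step 1 (dt=0.01): k1=(-0.390, -1.051), k2=(-0.395, -1.055), k3=(-0.395, -1.055), k4=(-0.401, -1.058); state += dt/6·(k1+2k2+2k3+k4)
t=0.010: state=(0.796, -0.401)
t=0.020: state=(0.792, -0.411)
t=0.030: state=(0.788, -0.422)
continuing one RK4 step at a time; state shown every 50 steps (Δt=0.5):
t=0.500: state=(0.448, -1.093)
t=1.000: state=(-0.440, -2.611)
t=1.500: state=(-1.703, -1.416)
t=2.000: state=(-1.879, 0.210)
t=2.500: state=(-1.707, 0.428)
t=3.000: state=(-1.462, 0.559)
t=3.500: state=(-1.129, 0.803)
t=3.970: state=(-0.635, 1.407)
next step: t=3.980: state=(-0.621, 1.428) — y has crossed 1.42
linear interpolation between t=3.970 (1.40667) and t=3.980 (1.42829) → t≈3.976

t = 3.976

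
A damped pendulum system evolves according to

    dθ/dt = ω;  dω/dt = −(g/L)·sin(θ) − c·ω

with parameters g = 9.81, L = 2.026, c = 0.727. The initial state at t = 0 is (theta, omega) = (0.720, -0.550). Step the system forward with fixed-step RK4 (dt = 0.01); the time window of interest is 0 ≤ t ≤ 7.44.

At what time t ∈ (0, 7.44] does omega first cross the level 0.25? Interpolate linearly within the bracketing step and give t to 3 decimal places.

t=0.000: state=(0.720, -0.550)
step 1 (dt=0.01): k1=(-0.550, -2.793), k2=(-0.564, -2.773), k3=(-0.564, -2.773), k4=(-0.578, -2.752); state += dt/6·(k1+2k2+2k3+k4)
t=0.010: state=(0.714, -0.578)
t=0.020: state=(0.708, -0.605)
t=0.030: state=(0.702, -0.632)
continuing one RK4 step at a time; state shown every 25 steps (Δt=0.25):
t=0.250: state=(0.507, -1.102)
t=0.500: state=(0.199, -1.299)
t=0.750: state=(-0.111, -1.122)
t=1.000: state=(-0.340, -0.675)
t=1.250: state=(-0.441, -0.129)
t=1.430: state=(-0.430, 0.235)
next step: t=1.440: state=(-0.428, 0.254) — omega has crossed 0.25
linear interpolation between t=1.430 (0.23530) and t=1.440 (0.25366) → t≈1.438

t = 1.438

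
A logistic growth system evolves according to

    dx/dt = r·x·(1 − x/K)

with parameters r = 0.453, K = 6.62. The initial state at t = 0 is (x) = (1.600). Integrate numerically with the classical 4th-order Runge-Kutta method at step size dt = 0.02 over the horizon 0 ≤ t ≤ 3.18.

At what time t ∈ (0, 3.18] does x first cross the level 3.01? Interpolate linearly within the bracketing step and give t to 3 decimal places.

t=0.000: state=(1.600)
step 1 (dt=0.02): k1=(0.550), k2=(0.551), k3=(0.551), k4=(0.552); state += dt/6·(k1+2k2+2k3+k4)
t=0.020: state=(1.611)
t=0.040: state=(1.622)
t=0.060: state=(1.633)
continuing one RK4 step at a time; state shown every 10 steps (Δt=0.2):
t=0.200: state=(1.712)
t=0.400: state=(1.830)
t=0.600: state=(1.952)
t=0.800: state=(2.079)
t=1.000: state=(2.211)
t=1.200: state=(2.346)
t=1.400: state=(2.485)
t=1.600: state=(2.627)
t=1.800: state=(2.772)
t=2.000: state=(2.919)
t=2.120: state=(3.008)
next step: t=2.140: state=(3.023) — x has crossed 3.01
linear interpolation between t=2.120 (3.00787) and t=2.140 (3.02274) → t≈2.123

t = 2.123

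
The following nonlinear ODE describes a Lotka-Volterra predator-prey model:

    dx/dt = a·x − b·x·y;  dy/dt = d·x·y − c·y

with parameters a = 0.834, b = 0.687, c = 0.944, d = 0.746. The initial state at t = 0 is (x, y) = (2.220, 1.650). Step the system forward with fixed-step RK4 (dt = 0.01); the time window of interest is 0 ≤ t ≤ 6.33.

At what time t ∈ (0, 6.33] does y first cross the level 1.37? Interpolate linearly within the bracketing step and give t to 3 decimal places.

t=0.000: state=(2.220, 1.650)
step 1 (dt=0.01): k1=(-0.665, 1.175), k2=(-0.673, 1.175), k3=(-0.673, 1.175), k4=(-0.681, 1.175); state += dt/6·(k1+2k2+2k3+k4)
t=0.010: state=(2.213, 1.662)
t=0.020: state=(2.206, 1.673)
t=0.030: state=(2.199, 1.685)
continuing one RK4 step at a time; state shown every 25 steps (Δt=0.25):
t=0.250: state=(2.009, 1.936)
t=0.500: state=(1.738, 2.169)
t=0.750: state=(1.455, 2.307)
t=1.000: state=(1.202, 2.333)
t=1.250: state=(0.997, 2.260)
t=1.500: state=(0.842, 2.117)
t=1.750: state=(0.732, 1.935)
t=2.000: state=(0.658, 1.739)
t=2.250: state=(0.611, 1.545)
t=2.490: state=(0.587, 1.371)
next step: t=2.500: state=(0.587, 1.364) — y has crossed 1.37
linear interpolation between t=2.490 (1.37138) and t=2.500 (1.36446) → t≈2.492

t = 2.492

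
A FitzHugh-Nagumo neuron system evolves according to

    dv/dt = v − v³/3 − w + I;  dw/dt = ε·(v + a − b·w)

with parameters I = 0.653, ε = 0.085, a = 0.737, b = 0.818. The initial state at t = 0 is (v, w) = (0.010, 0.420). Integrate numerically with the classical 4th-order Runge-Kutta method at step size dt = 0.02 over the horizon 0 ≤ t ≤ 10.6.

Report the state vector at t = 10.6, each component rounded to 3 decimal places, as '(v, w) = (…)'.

t=0.000: state=(0.010, 0.420)
step 1 (dt=0.02): k1=(0.243, 0.034), k2=(0.245, 0.034), k3=(0.245, 0.034), k4=(0.247, 0.035); state += dt/6·(k1+2k2+2k3+k4)
t=0.020: state=(0.015, 0.421)
t=0.040: state=(0.020, 0.421)
t=0.060: state=(0.025, 0.422)
continuing one RK4 step at a time; state shown every 25 steps (Δt=0.5):
t=0.500: state=(0.162, 0.440)
t=1.000: state=(0.393, 0.467)
t=1.500: state=(0.722, 0.505)
t=2.000: state=(1.108, 0.556)
t=2.500: state=(1.426, 0.622)
t=3.000: state=(1.595, 0.695)
t=3.500: state=(1.649, 0.770)
t=4.000: state=(1.647, 0.843)
t=4.500: state=(1.623, 0.914)
t=5.000: state=(1.588, 0.980)
t=5.500: state=(1.549, 1.043)
t=6.000: state=(1.508, 1.102)
t=6.500: state=(1.465, 1.157)
t=7.000: state=(1.421, 1.209)
t=7.500: state=(1.374, 1.257)
t=8.000: state=(1.326, 1.301)
t=8.500: state=(1.275, 1.342)
t=9.000: state=(1.221, 1.379)
t=9.500: state=(1.163, 1.412)
t=10.000: state=(1.100, 1.442)
t=10.500: state=(1.030, 1.468)
t=10.600: state=(1.015, 1.473)

(v, w) = (1.015, 1.473)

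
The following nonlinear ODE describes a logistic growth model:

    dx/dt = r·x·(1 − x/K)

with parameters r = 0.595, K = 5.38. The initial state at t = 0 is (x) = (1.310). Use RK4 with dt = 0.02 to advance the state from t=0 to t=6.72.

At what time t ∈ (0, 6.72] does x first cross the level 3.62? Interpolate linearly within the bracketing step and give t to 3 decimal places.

t = 3.117

t=0.000: state=(1.310)
step 1 (dt=0.02): k1=(0.590), k2=(0.591), k3=(0.591), k4=(0.593); state += dt/6·(k1+2k2+2k3+k4)
t=0.020: state=(1.322)
t=0.040: state=(1.334)
t=0.060: state=(1.346)
continuing one RK4 step at a time; state shown every 25 steps (Δt=0.5):
t=0.500: state=(1.627)
t=1.000: state=(1.983)
t=1.500: state=(2.367)
t=2.000: state=(2.766)
t=2.500: state=(3.161)
t=3.000: state=(3.536)
t=3.100: state=(3.608)
next step: t=3.120: state=(3.622) — x has crossed 3.62
linear interpolation between t=3.100 (3.60781) and t=3.120 (3.62192) → t≈3.117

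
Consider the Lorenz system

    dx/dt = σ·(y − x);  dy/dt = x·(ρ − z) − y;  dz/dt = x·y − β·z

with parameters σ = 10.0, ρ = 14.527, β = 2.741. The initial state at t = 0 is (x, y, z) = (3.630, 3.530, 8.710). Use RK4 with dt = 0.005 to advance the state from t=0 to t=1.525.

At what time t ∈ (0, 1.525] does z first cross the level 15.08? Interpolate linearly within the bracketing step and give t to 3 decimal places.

t = 0.365

t=0.000: state=(3.630, 3.530, 8.710)
step 1 (dt=0.005): k1=(-1.000, 17.586, -11.060), k2=(-0.535, 17.628, -10.834), k3=(-0.546, 17.632, -10.831), k4=(-0.091, 17.678, -10.602); state += dt/6·(k1+2k2+2k3+k4)
t=0.005: state=(3.627, 3.618, 8.656)
t=0.010: state=(3.629, 3.707, 8.604)
t=0.015: state=(3.635, 3.796, 8.555)
continuing one RK4 step at a time; state shown every 10 steps (Δt=0.05):
t=0.050: state=(3.783, 4.443, 8.281)
t=0.100: state=(4.256, 5.464, 8.148)
t=0.150: state=(4.971, 6.606, 8.407)
t=0.200: state=(5.871, 7.808, 9.163)
t=0.250: state=(6.873, 8.895, 10.493)
t=0.300: state=(7.833, 9.580, 12.354)
t=0.350: state=(8.541, 9.551, 14.475)
t=0.360: state=(8.633, 9.442, 14.888)
next step: t=0.365: state=(8.670, 9.375, 15.090) — z has crossed 15.08
linear interpolation between t=0.360 (14.88830) and t=0.365 (15.08992) → t≈0.365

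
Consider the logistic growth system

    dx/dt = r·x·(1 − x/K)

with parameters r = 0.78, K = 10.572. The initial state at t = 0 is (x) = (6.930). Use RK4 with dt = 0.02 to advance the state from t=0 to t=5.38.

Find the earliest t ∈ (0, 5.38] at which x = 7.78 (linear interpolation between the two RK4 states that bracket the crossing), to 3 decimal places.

t=0.000: state=(6.930)
step 1 (dt=0.02): k1=(1.862), k2=(1.858), k3=(1.858), k4=(1.853); state += dt/6·(k1+2k2+2k3+k4)
t=0.020: state=(6.967)
t=0.040: state=(7.004)
t=0.060: state=(7.041)
continuing one RK4 step at a time; state shown every 10 steps (Δt=0.2):
t=0.200: state=(7.293)
t=0.400: state=(7.635)
t=0.480: state=(7.765)
next step: t=0.500: state=(7.797) — x has crossed 7.78
linear interpolation between t=0.480 (7.76545) and t=0.500 (7.79749) → t≈0.489

t = 0.489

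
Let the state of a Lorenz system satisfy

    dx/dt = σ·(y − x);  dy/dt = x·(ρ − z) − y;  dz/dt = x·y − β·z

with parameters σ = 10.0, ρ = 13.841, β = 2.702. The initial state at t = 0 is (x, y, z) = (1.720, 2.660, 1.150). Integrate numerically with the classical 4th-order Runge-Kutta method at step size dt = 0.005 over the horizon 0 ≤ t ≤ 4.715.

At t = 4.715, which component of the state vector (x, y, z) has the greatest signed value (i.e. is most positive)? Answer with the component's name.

largest component: z

t=0.000: state=(1.720, 2.660, 1.150)
step 1 (dt=0.005): k1=(9.400, 19.169, 1.468), k2=(9.644, 19.412, 1.604), k3=(9.644, 19.419, 1.606), k4=(9.889, 19.669, 1.746); state += dt/6·(k1+2k2+2k3+k4)
t=0.005: state=(1.768, 2.757, 1.158)
t=0.010: state=(1.819, 2.857, 1.167)
t=0.015: state=(1.872, 2.959, 1.178)
continuing one RK4 step at a time; state shown every 40 steps (Δt=0.2):
t=0.200: state=(5.921, 9.371, 4.256)
t=0.400: state=(10.941, 9.448, 19.852)
t=0.600: state=(3.234, 0.256, 15.677)
t=0.800: state=(0.693, 0.458, 9.180)
t=1.000: state=(0.890, 1.248, 5.441)
t=1.200: state=(2.358, 3.628, 3.766)
t=1.400: state=(6.762, 9.869, 7.165)
t=1.600: state=(9.663, 7.590, 19.147)
t=1.800: state=(3.428, 1.274, 14.617)
t=2.000: state=(1.779, 1.862, 8.986)
t=2.200: state=(3.024, 4.218, 6.312)
t=2.400: state=(6.793, 9.182, 9.040)
t=2.600: state=(8.737, 7.251, 17.568)
t=2.800: state=(4.179, 2.464, 14.345)
t=3.000: state=(2.929, 3.169, 9.641)
t=3.200: state=(4.644, 6.088, 8.274)
t=3.400: state=(7.861, 8.999, 12.939)
t=3.600: state=(6.830, 5.029, 16.283)
t=3.800: state=(4.008, 3.370, 12.459)
t=4.000: state=(4.198, 4.916, 9.695)
t=4.200: state=(6.417, 7.678, 11.020)
t=4.400: state=(7.467, 6.905, 15.166)
t=4.600: state=(5.271, 4.230, 14.031)
t=4.715: state=(4.472, 4.145, 12.225)
compare at T: x=4.472, y=4.145, z=12.225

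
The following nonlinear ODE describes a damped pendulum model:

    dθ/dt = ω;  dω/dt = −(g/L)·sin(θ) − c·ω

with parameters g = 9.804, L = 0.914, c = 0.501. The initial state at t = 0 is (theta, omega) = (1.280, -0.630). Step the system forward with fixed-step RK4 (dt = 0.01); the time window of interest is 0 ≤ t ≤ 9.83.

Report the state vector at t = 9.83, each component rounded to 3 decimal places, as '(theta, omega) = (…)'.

(theta, omega) = (0.104, -0.069)

t=0.000: state=(1.280, -0.630)
step 1 (dt=0.01): k1=(-0.630, -9.961), k2=(-0.680, -9.926), k3=(-0.680, -9.925), k4=(-0.729, -9.890); state += dt/6·(k1+2k2+2k3+k4)
t=0.010: state=(1.273, -0.729)
t=0.020: state=(1.265, -0.828)
t=0.030: state=(1.257, -0.926)
continuing one RK4 step at a time; state shown every 50 steps (Δt=0.5):
t=0.500: state=(0.011, -3.474)
t=1.000: state=(-0.979, 0.097)
t=1.500: state=(-0.072, 2.732)
t=2.000: state=(0.753, 0.003)
t=2.500: state=(0.051, -2.136)
t=3.000: state=(-0.584, 0.052)
t=3.500: state=(-0.011, 1.665)
t=4.000: state=(0.453, -0.139)
t=4.500: state=(-0.024, -1.288)
t=5.000: state=(-0.350, 0.210)
t=5.500: state=(0.049, 0.985)
t=6.000: state=(0.268, -0.254)
t=6.500: state=(-0.064, -0.743)
t=7.000: state=(-0.202, 0.271)
t=7.500: state=(0.070, 0.551)
t=8.000: state=(0.150, -0.268)
t=8.500: state=(-0.070, -0.401)
t=9.000: state=(-0.109, 0.251)
t=9.500: state=(0.066, 0.286)
t=9.830: state=(0.104, -0.069)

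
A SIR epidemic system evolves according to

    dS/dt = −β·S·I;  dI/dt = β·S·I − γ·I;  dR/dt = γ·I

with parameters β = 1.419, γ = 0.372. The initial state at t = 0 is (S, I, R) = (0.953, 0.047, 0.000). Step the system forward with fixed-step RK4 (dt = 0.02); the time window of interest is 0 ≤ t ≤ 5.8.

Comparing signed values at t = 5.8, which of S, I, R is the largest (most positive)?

t=0.000: state=(0.953, 0.047, 0.000)
step 1 (dt=0.02): k1=(-0.064, 0.046, 0.017), k2=(-0.064, 0.046, 0.018), k3=(-0.064, 0.046, 0.018), k4=(-0.065, 0.047, 0.018); state += dt/6·(k1+2k2+2k3+k4)
t=0.020: state=(0.952, 0.048, 0.000)
t=0.040: state=(0.950, 0.049, 0.001)
t=0.060: state=(0.949, 0.050, 0.001)
continuing one RK4 step at a time; state shown every 10 steps (Δt=0.2):
t=0.200: state=(0.939, 0.057, 0.004)
t=0.400: state=(0.922, 0.069, 0.009)
t=0.600: state=(0.903, 0.083, 0.014)
t=0.800: state=(0.880, 0.099, 0.021)
t=1.000: state=(0.853, 0.118, 0.029)
t=1.200: state=(0.823, 0.139, 0.039)
t=1.400: state=(0.788, 0.162, 0.050)
t=1.600: state=(0.750, 0.187, 0.063)
t=1.800: state=(0.709, 0.214, 0.078)
t=2.000: state=(0.665, 0.241, 0.094)
t=2.200: state=(0.618, 0.268, 0.113)
t=2.400: state=(0.571, 0.295, 0.134)
t=2.600: state=(0.523, 0.320, 0.157)
t=2.800: state=(0.476, 0.342, 0.182)
t=3.000: state=(0.431, 0.361, 0.208)
t=3.200: state=(0.388, 0.376, 0.235)
t=3.400: state=(0.348, 0.388, 0.264)
t=3.600: state=(0.312, 0.395, 0.293)
t=3.800: state=(0.278, 0.399, 0.323)
t=4.000: state=(0.249, 0.399, 0.352)
t=4.200: state=(0.222, 0.396, 0.382)
t=4.400: state=(0.199, 0.390, 0.411)
t=4.600: state=(0.178, 0.382, 0.440)
t=4.800: state=(0.160, 0.372, 0.468)
t=5.000: state=(0.144, 0.361, 0.495)
t=5.200: state=(0.130, 0.348, 0.522)
t=5.400: state=(0.118, 0.335, 0.547)
t=5.600: state=(0.108, 0.321, 0.571)
t=5.800: state=(0.099, 0.307, 0.595)
compare at T: S=0.099, I=0.307, R=0.595

largest component: R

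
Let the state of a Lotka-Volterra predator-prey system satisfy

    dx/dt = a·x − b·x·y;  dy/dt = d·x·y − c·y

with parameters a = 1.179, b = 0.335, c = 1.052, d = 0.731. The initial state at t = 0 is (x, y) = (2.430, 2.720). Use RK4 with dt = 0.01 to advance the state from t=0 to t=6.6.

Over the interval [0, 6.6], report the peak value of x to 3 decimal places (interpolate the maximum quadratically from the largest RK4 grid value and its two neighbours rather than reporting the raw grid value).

max x = 2.547

t=0.000: state=(2.430, 2.720)
step 1 (dt=0.01): k1=(0.651, 1.970), k2=(0.644, 1.984), k3=(0.644, 1.984), k4=(0.636, 1.997); state += dt/6·(k1+2k2+2k3+k4)
t=0.010: state=(2.436, 2.740)
t=0.020: state=(2.443, 2.760)
t=0.030: state=(2.449, 2.780)
continuing one RK4 step at a time; state shown every 25 steps (Δt=0.25):
t=0.250: state=(2.539, 3.298)
t=0.500: state=(2.511, 4.032)
t=0.750: state=(2.326, 4.833)
t=1.000: state=(2.020, 5.534)
t=1.250: state=(1.673, 5.961)
t=1.500: state=(1.356, 6.038)
t=1.750: state=(1.106, 5.806)
t=2.000: state=(0.929, 5.371)
t=2.250: state=(0.814, 4.837)
t=2.500: state=(0.746, 4.285)
t=2.750: state=(0.715, 3.763)
t=3.000: state=(0.715, 3.295)
t=3.250: state=(0.741, 2.892)
t=3.500: state=(0.792, 2.557)
t=3.750: state=(0.869, 2.287)
t=4.000: state=(0.972, 2.079)
t=4.250: state=(1.104, 1.932)
t=4.500: state=(1.267, 1.843)
t=4.750: state=(1.460, 1.817)
t=5.000: state=(1.681, 1.861)
t=5.250: state=(1.923, 1.988)
t=5.500: state=(2.167, 2.221)
t=5.750: state=(2.381, 2.589)
t=6.000: state=(2.521, 3.119)
t=6.250: state=(2.534, 3.814)
t=6.500: state=(2.392, 4.610)
t=6.600: state=(2.294, 4.926)
largest grid value and its neighbours: x(0.320)=2.54663, x(0.330)=2.54676, x(0.340)=2.54664
parabola through these three points peaks at t≈0.330 with x≈2.54676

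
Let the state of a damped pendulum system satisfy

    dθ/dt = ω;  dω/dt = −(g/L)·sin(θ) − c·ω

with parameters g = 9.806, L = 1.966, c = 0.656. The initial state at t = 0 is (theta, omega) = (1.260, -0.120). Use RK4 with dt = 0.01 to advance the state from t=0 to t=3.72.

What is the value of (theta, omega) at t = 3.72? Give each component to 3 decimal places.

t=0.000: state=(1.260, -0.120)
step 1 (dt=0.01): k1=(-0.120, -4.670), k2=(-0.143, -4.654), k3=(-0.143, -4.654), k4=(-0.167, -4.637); state += dt/6·(k1+2k2+2k3+k4)
t=0.010: state=(1.259, -0.167)
t=0.020: state=(1.257, -0.213)
t=0.030: state=(1.254, -0.259)
continuing one RK4 step at a time; state shown every 20 steps (Δt=0.2):
t=0.200: state=(1.147, -0.982)
t=0.400: state=(0.880, -1.656)
t=0.600: state=(0.504, -2.047)
t=0.800: state=(0.086, -2.061)
t=1.000: state=(-0.296, -1.701)
t=1.200: state=(-0.577, -1.087)
t=1.400: state=(-0.724, -0.378)
t=1.600: state=(-0.731, 0.298)
t=1.800: state=(-0.613, 0.849)
t=2.000: state=(-0.404, 1.202)
t=2.200: state=(-0.149, 1.308)
t=2.400: state=(0.102, 1.164)
t=2.600: state=(0.304, 0.826)
t=2.800: state=(0.425, 0.383)
t=3.000: state=(0.456, -0.069)
t=3.200: state=(0.402, -0.455)
t=3.400: state=(0.283, -0.715)
t=3.600: state=(0.127, -0.817)
t=3.720: state=(0.029, -0.800)

(theta, omega) = (0.029, -0.800)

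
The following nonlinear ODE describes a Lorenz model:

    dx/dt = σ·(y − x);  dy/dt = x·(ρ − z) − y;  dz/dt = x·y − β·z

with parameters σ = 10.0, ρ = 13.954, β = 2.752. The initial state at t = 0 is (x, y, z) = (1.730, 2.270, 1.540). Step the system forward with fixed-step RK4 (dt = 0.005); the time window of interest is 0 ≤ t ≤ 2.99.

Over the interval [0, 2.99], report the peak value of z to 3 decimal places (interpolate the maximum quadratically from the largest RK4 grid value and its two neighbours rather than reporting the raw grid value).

max z = 20.915

t=0.000: state=(1.730, 2.270, 1.540)
step 1 (dt=0.005): k1=(5.400, 19.206, -0.311), k2=(5.745, 19.327, -0.194), k3=(5.740, 19.337, -0.193), k4=(6.080, 19.467, -0.073); state += dt/6·(k1+2k2+2k3+k4)
t=0.005: state=(1.759, 2.367, 1.539)
t=0.010: state=(1.791, 2.465, 1.539)
t=0.015: state=(1.826, 2.564, 1.541)
continuing one RK4 step at a time; state shown every 20 steps (Δt=0.1):
t=0.100: state=(2.889, 4.653, 1.859)
t=0.200: state=(5.338, 8.503, 3.795)
t=0.300: state=(8.970, 12.642, 9.804)
t=0.400: state=(11.077, 10.749, 18.730)
t=0.500: state=(8.192, 3.639, 20.412)
t=0.600: state=(3.949, 0.582, 16.440)
t=0.700: state=(1.675, 0.347, 12.570)
t=0.800: state=(0.936, 0.639, 9.596)
t=0.900: state=(0.889, 1.040, 7.351)
t=1.000: state=(1.200, 1.672, 5.704)
t=1.100: state=(1.875, 2.787, 4.629)
t=1.200: state=(3.119, 4.751, 4.337)
t=1.300: state=(5.238, 7.861, 5.619)
t=1.400: state=(8.162, 11.092, 10.034)
t=1.500: state=(10.056, 10.325, 16.800)
t=1.600: state=(8.370, 5.167, 19.206)
t=1.700: state=(5.003, 2.015, 16.519)
t=1.800: state=(2.840, 1.484, 13.078)
t=1.900: state=(2.097, 1.860, 10.268)
t=2.000: state=(2.214, 2.645, 8.210)
t=2.100: state=(2.934, 3.954, 6.969)
t=2.200: state=(4.293, 6.007, 6.869)
t=2.300: state=(6.330, 8.606, 8.672)
t=2.400: state=(8.442, 10.061, 12.883)
t=2.500: state=(8.904, 8.040, 17.009)
t=2.600: state=(7.029, 4.550, 17.296)
t=2.700: state=(4.725, 2.840, 14.920)
t=2.800: state=(3.429, 2.699, 12.257)
t=2.900: state=(3.162, 3.305, 10.143)
t=2.990: state=(3.567, 4.309, 8.926)
largest grid value and its neighbours: z(0.460)=20.90425, z(0.465)=20.91507, z(0.470)=20.90268
parabola through these three points peaks at t≈0.465 with z≈20.91508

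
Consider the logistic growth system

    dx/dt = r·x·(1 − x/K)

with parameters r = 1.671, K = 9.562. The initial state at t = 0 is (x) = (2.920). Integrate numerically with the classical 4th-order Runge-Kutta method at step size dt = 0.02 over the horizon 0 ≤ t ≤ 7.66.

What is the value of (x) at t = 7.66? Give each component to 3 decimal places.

t=0.000: state=(2.920)
step 1 (dt=0.02): k1=(3.389), k2=(3.411), k3=(3.411), k4=(3.433); state += dt/6·(k1+2k2+2k3+k4)
t=0.020: state=(2.988)
t=0.040: state=(3.057)
t=0.060: state=(3.127)
continuing one RK4 step at a time; state shown every 25 steps (Δt=0.5):
t=0.500: state=(4.814)
t=1.000: state=(6.697)
t=1.500: state=(8.066)
t=2.000: state=(8.850)
t=2.500: state=(9.240)
t=3.000: state=(9.419)
t=3.500: state=(9.500)
t=4.000: state=(9.535)
t=4.500: state=(9.550)
t=5.000: state=(9.557)
t=5.500: state=(9.560)
t=6.000: state=(9.561)
t=6.500: state=(9.562)
t=7.000: state=(9.562)
t=7.500: state=(9.562)
t=7.660: state=(9.562)

(x) = (9.562)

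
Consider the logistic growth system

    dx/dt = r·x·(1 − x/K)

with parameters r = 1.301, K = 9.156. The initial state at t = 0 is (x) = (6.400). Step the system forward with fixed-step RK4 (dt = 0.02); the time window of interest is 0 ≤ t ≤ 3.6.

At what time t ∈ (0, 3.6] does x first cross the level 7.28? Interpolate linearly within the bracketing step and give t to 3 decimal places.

t=0.000: state=(6.400)
step 1 (dt=0.02): k1=(2.506), k2=(2.493), k3=(2.493), k4=(2.480); state += dt/6·(k1+2k2+2k3+k4)
t=0.020: state=(6.450)
t=0.040: state=(6.499)
t=0.060: state=(6.548)
continuing one RK4 step at a time; state shown every 10 steps (Δt=0.2):
t=0.200: state=(6.874)
t=0.380: state=(7.251)
next step: t=0.400: state=(7.290) — x has crossed 7.28
linear interpolation between t=0.380 (7.25136) and t=0.400 (7.29031) → t≈0.395

t = 0.395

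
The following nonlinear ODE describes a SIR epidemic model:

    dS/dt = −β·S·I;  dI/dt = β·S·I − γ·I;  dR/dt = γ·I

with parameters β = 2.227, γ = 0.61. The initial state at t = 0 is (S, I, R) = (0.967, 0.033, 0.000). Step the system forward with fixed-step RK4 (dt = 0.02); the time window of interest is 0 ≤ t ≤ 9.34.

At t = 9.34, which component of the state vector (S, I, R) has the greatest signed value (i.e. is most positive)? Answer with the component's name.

t=0.000: state=(0.967, 0.033, 0.000)
step 1 (dt=0.02): k1=(-0.071, 0.051, 0.020), k2=(-0.072, 0.052, 0.020), k3=(-0.072, 0.052, 0.020), k4=(-0.073, 0.052, 0.021); state += dt/6·(k1+2k2+2k3+k4)
t=0.020: state=(0.966, 0.034, 0.000)
t=0.040: state=(0.964, 0.035, 0.001)
t=0.060: state=(0.963, 0.036, 0.001)
continuing one RK4 step at a time; state shown every 25 steps (Δt=0.5):
t=0.500: state=(0.915, 0.070, 0.015)
t=1.000: state=(0.819, 0.135, 0.045)
t=1.500: state=(0.670, 0.230, 0.101)
t=2.000: state=(0.491, 0.323, 0.186)
t=2.500: state=(0.331, 0.375, 0.294)
t=3.000: state=(0.217, 0.374, 0.409)
t=3.500: state=(0.146, 0.336, 0.518)
t=4.000: state=(0.103, 0.284, 0.613)
t=4.500: state=(0.078, 0.231, 0.691)
t=5.000: state=(0.062, 0.184, 0.754)
t=5.500: state=(0.051, 0.144, 0.804)
t=6.000: state=(0.045, 0.112, 0.843)
t=6.500: state=(0.040, 0.087, 0.873)
t=7.000: state=(0.037, 0.067, 0.897)
t=7.500: state=(0.034, 0.051, 0.915)
t=8.000: state=(0.033, 0.039, 0.928)
t=8.500: state=(0.031, 0.030, 0.939)
t=9.000: state=(0.031, 0.023, 0.947)
t=9.340: state=(0.030, 0.019, 0.951)
compare at T: S=0.030, I=0.019, R=0.951

largest component: R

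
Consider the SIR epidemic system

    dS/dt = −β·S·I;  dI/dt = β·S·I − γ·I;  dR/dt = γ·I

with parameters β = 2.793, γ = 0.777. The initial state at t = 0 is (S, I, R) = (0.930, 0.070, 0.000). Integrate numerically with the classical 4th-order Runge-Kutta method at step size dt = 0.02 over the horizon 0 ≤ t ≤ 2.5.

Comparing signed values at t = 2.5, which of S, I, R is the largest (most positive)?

largest component: R

t=0.000: state=(0.930, 0.070, 0.000)
step 1 (dt=0.02): k1=(-0.182, 0.127, 0.054), k2=(-0.185, 0.129, 0.055), k3=(-0.185, 0.129, 0.055), k4=(-0.188, 0.131, 0.056); state += dt/6·(k1+2k2+2k3+k4)
t=0.020: state=(0.926, 0.073, 0.001)
t=0.040: state=(0.922, 0.075, 0.002)
t=0.060: state=(0.919, 0.078, 0.003)
continuing one RK4 step at a time; state shown every 5 steps (Δt=0.1):
t=0.100: state=(0.910, 0.084, 0.006)
t=0.200: state=(0.887, 0.100, 0.013)
t=0.300: state=(0.861, 0.118, 0.021)
t=0.400: state=(0.831, 0.138, 0.031)
t=0.500: state=(0.797, 0.160, 0.043)
t=0.600: state=(0.759, 0.184, 0.056)
t=0.700: state=(0.719, 0.209, 0.072)
t=0.800: state=(0.676, 0.236, 0.089)
t=0.900: state=(0.630, 0.261, 0.108)
t=1.000: state=(0.584, 0.287, 0.130)
t=1.100: state=(0.537, 0.310, 0.153)
t=1.200: state=(0.491, 0.331, 0.178)
t=1.300: state=(0.446, 0.349, 0.204)
t=1.400: state=(0.404, 0.364, 0.232)
t=1.500: state=(0.364, 0.375, 0.261)
t=1.600: state=(0.328, 0.382, 0.290)
t=1.700: state=(0.295, 0.386, 0.320)
t=1.800: state=(0.264, 0.386, 0.350)
t=1.900: state=(0.237, 0.383, 0.380)
t=2.000: state=(0.214, 0.377, 0.409)
t=2.100: state=(0.192, 0.369, 0.438)
t=2.200: state=(0.174, 0.360, 0.467)
t=2.300: state=(0.157, 0.348, 0.494)
t=2.400: state=(0.143, 0.336, 0.521)
t=2.500: state=(0.130, 0.323, 0.546)
compare at T: S=0.130, I=0.323, R=0.546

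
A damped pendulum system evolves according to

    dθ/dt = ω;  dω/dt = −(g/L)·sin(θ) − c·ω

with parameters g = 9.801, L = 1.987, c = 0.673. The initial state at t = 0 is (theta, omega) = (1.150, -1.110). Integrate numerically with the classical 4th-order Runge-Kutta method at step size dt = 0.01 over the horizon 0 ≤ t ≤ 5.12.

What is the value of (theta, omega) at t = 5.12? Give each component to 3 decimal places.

t=0.000: state=(1.150, -1.110)
step 1 (dt=0.01): k1=(-1.110, -3.755), k2=(-1.129, -3.731), k3=(-1.129, -3.731), k4=(-1.147, -3.707); state += dt/6·(k1+2k2+2k3+k4)
t=0.010: state=(1.139, -1.147)
t=0.020: state=(1.127, -1.184)
t=0.030: state=(1.115, -1.220)
continuing one RK4 step at a time; state shown every 20 steps (Δt=0.2):
t=0.200: state=(0.860, -1.750)
t=0.400: state=(0.469, -2.097)
t=0.600: state=(0.047, -2.062)
t=0.800: state=(-0.331, -1.663)
t=1.000: state=(-0.602, -1.028)
t=1.200: state=(-0.737, -0.317)
t=1.400: state=(-0.732, 0.349)
t=1.600: state=(-0.606, 0.883)
t=1.800: state=(-0.392, 1.215)
t=2.000: state=(-0.136, 1.301)
t=2.200: state=(0.112, 1.144)
t=2.400: state=(0.309, 0.800)
t=2.600: state=(0.426, 0.361)
t=2.800: state=(0.453, -0.083)
t=3.000: state=(0.397, -0.458)
t=3.200: state=(0.278, -0.708)
t=3.400: state=(0.124, -0.803)
t=3.600: state=(-0.033, -0.741)
t=3.800: state=(-0.164, -0.553)
t=4.000: state=(-0.249, -0.289)
t=4.200: state=(-0.279, -0.008)
t=4.400: state=(-0.254, 0.240)
t=4.600: state=(-0.188, 0.414)
t=4.800: state=(-0.095, 0.492)
t=5.000: state=(0.003, 0.472)
t=5.120: state=(0.056, 0.418)

(theta, omega) = (0.056, 0.418)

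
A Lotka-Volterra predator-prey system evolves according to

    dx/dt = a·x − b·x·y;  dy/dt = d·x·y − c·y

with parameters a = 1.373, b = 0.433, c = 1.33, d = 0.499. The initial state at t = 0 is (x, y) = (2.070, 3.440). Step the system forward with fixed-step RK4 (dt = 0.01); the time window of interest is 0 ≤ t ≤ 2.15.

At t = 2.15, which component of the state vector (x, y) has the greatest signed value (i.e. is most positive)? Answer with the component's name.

t=0.000: state=(2.070, 3.440)
step 1 (dt=0.01): k1=(-0.241, -1.022), k2=(-0.236, -1.022), k3=(-0.236, -1.022), k4=(-0.232, -1.023); state += dt/6·(k1+2k2+2k3+k4)
t=0.010: state=(2.068, 3.430)
t=0.020: state=(2.065, 3.420)
t=0.030: state=(2.063, 3.409)
continuing one RK4 step at a time; state shown every 10 steps (Δt=0.1):
t=0.100: state=(2.051, 3.338)
t=0.200: state=(2.040, 3.236)
t=0.300: state=(2.039, 3.136)
t=0.400: state=(2.046, 3.040)
t=0.500: state=(2.062, 2.949)
t=0.600: state=(2.086, 2.863)
t=0.700: state=(2.118, 2.783)
t=0.800: state=(2.157, 2.711)
t=0.900: state=(2.203, 2.646)
t=1.000: state=(2.257, 2.589)
t=1.100: state=(2.317, 2.541)
t=1.200: state=(2.383, 2.501)
t=1.300: state=(2.455, 2.470)
t=1.400: state=(2.532, 2.449)
t=1.500: state=(2.613, 2.438)
t=1.600: state=(2.698, 2.437)
t=1.700: state=(2.784, 2.446)
t=1.800: state=(2.872, 2.466)
t=1.900: state=(2.959, 2.497)
t=2.000: state=(3.044, 2.539)
t=2.100: state=(3.125, 2.593)
t=2.150: state=(3.163, 2.624)
compare at T: x=3.163, y=2.624

largest component: x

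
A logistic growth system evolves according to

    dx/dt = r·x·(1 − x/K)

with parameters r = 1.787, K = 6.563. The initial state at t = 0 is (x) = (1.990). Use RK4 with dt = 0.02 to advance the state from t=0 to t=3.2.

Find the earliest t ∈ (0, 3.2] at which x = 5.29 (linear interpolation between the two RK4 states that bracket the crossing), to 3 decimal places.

t = 1.263

t=0.000: state=(1.990)
step 1 (dt=0.02): k1=(2.478), k2=(2.495), k3=(2.495), k4=(2.512); state += dt/6·(k1+2k2+2k3+k4)
t=0.020: state=(2.040)
t=0.040: state=(2.090)
t=0.060: state=(2.142)
continuing one RK4 step at a time; state shown every 10 steps (Δt=0.2):
t=0.200: state=(2.517)
t=0.400: state=(3.089)
t=0.600: state=(3.674)
t=0.800: state=(4.234)
t=1.000: state=(4.739)
t=1.200: state=(5.171)
t=1.260: state=(5.285)
next step: t=1.280: state=(5.321) — x has crossed 5.29
linear interpolation between t=1.260 (5.28501) and t=1.280 (5.32139) → t≈1.263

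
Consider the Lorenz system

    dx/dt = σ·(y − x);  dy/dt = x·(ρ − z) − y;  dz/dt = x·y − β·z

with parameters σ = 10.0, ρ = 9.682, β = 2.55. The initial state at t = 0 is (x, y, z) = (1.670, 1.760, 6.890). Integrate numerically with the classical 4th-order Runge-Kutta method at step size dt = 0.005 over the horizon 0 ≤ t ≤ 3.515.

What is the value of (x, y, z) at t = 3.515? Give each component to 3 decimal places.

(x, y, z) = (4.434, 4.627, 8.049)

t=0.000: state=(1.670, 1.760, 6.890)
step 1 (dt=0.005): k1=(0.900, 2.903, -14.630), k2=(0.950, 2.963, -14.521), k3=(0.950, 2.963, -14.521), k4=(1.001, 3.023, -14.412); state += dt/6·(k1+2k2+2k3+k4)
t=0.005: state=(1.675, 1.775, 6.817)
t=0.010: state=(1.680, 1.790, 6.746)
t=0.015: state=(1.686, 1.806, 6.675)
continuing one RK4 step at a time; state shown every 40 steps (Δt=0.2):
t=0.200: state=(2.293, 2.849, 4.831)
t=0.400: state=(3.993, 5.138, 4.901)
t=0.600: state=(6.334, 7.187, 8.384)
t=0.800: state=(6.076, 5.028, 11.509)
t=1.000: state=(3.847, 3.024, 9.772)
t=1.200: state=(3.128, 3.176, 7.418)
t=1.400: state=(3.808, 4.393, 6.479)
t=1.600: state=(5.184, 5.846, 7.638)
t=1.800: state=(5.796, 5.634, 9.841)
t=2.000: state=(4.808, 4.183, 9.961)
t=2.200: state=(3.928, 3.736, 8.544)
t=2.400: state=(4.027, 4.284, 7.565)
t=2.600: state=(4.758, 5.162, 7.839)
t=2.800: state=(5.305, 5.375, 9.010)
t=3.000: state=(4.999, 4.685, 9.519)
t=3.200: state=(4.402, 4.190, 8.902)
t=3.400: state=(4.272, 4.350, 8.184)
t=3.515: state=(4.434, 4.627, 8.049)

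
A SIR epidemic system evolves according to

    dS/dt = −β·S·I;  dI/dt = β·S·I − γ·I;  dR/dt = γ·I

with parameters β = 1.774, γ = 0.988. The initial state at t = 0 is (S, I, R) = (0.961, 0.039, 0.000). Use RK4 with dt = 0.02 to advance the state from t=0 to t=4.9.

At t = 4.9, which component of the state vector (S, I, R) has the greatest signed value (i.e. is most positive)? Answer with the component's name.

t=0.000: state=(0.961, 0.039, 0.000)
step 1 (dt=0.02): k1=(-0.066, 0.028, 0.039), k2=(-0.067, 0.028, 0.039), k3=(-0.067, 0.028, 0.039), k4=(-0.067, 0.028, 0.039); state += dt/6·(k1+2k2+2k3+k4)
t=0.020: state=(0.960, 0.040, 0.001)
t=0.040: state=(0.958, 0.040, 0.002)
t=0.060: state=(0.957, 0.041, 0.002)
continuing one RK4 step at a time; state shown every 10 steps (Δt=0.2):
t=0.200: state=(0.947, 0.045, 0.008)
t=0.400: state=(0.931, 0.051, 0.018)
t=0.600: state=(0.913, 0.059, 0.029)
t=0.800: state=(0.893, 0.066, 0.041)
t=1.000: state=(0.871, 0.074, 0.055)
t=1.200: state=(0.847, 0.083, 0.070)
t=1.400: state=(0.821, 0.091, 0.088)
t=1.600: state=(0.794, 0.100, 0.106)
t=1.800: state=(0.765, 0.108, 0.127)
t=2.000: state=(0.735, 0.116, 0.149)
t=2.200: state=(0.705, 0.122, 0.173)
t=2.400: state=(0.674, 0.128, 0.197)
t=2.600: state=(0.644, 0.133, 0.223)
t=2.800: state=(0.614, 0.137, 0.250)
t=3.000: state=(0.584, 0.139, 0.277)
t=3.200: state=(0.556, 0.139, 0.305)
t=3.400: state=(0.529, 0.139, 0.332)
t=3.600: state=(0.504, 0.137, 0.359)
t=3.800: state=(0.481, 0.133, 0.386)
t=4.000: state=(0.459, 0.129, 0.412)
t=4.200: state=(0.439, 0.125, 0.437)
t=4.400: state=(0.420, 0.119, 0.461)
t=4.600: state=(0.403, 0.113, 0.484)
t=4.800: state=(0.388, 0.107, 0.506)
t=4.900: state=(0.380, 0.103, 0.516)
compare at T: S=0.380, I=0.103, R=0.516

largest component: R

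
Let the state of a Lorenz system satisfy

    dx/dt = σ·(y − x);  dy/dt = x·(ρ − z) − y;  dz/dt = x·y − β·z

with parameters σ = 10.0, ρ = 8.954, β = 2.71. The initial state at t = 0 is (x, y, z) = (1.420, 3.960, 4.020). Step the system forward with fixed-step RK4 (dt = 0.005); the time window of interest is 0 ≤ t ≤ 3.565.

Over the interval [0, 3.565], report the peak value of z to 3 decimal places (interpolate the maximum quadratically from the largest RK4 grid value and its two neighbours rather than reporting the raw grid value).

t=0.000: state=(1.420, 3.960, 4.020)
step 1 (dt=0.005): k1=(25.400, 3.046, -5.271), k2=(24.841, 3.372, -4.973), k3=(24.863, 3.363, -4.979), k4=(24.325, 3.681, -4.685); state += dt/6·(k1+2k2+2k3+k4)
t=0.005: state=(1.544, 3.977, 3.995)
t=0.010: state=(1.663, 3.997, 3.973)
t=0.015: state=(1.778, 4.020, 3.954)
continuing one RK4 step at a time; state shown every 40 steps (Δt=0.2):
t=0.200: state=(4.668, 6.015, 4.969)
t=0.400: state=(6.613, 6.851, 9.155)
t=0.600: state=(5.281, 4.092, 10.491)
t=0.800: state=(3.443, 2.946, 8.225)
t=1.000: state=(3.234, 3.460, 6.338)
t=1.200: state=(4.140, 4.766, 6.038)
t=1.400: state=(5.365, 5.822, 7.590)
t=1.600: state=(5.492, 5.154, 9.230)
t=1.800: state=(4.502, 4.015, 8.819)
t=2.000: state=(3.930, 3.866, 7.578)
t=2.200: state=(4.178, 4.452, 6.977)
t=2.400: state=(4.821, 5.123, 7.448)
t=2.600: state=(5.135, 5.112, 8.377)
t=2.800: state=(4.794, 4.537, 8.577)
t=3.000: state=(4.364, 4.234, 8.022)
t=3.200: state=(4.332, 4.421, 7.529)
t=3.400: state=(4.623, 4.792, 7.579)
t=3.565: state=(4.847, 4.929, 7.939)
largest grid value and its neighbours: z(0.540)=10.69854, z(0.545)=10.69872, z(0.550)=10.69540
parabola through these three points peaks at t≈0.543 with z≈10.69907

max z = 10.699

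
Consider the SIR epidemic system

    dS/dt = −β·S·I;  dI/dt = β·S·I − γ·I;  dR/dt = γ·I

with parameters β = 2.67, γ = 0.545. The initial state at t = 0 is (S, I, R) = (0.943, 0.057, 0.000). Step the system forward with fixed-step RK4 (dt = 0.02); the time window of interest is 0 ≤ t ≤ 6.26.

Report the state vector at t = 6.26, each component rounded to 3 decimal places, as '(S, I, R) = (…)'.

(S, I, R) = (0.011, 0.080, 0.909)

t=0.000: state=(0.943, 0.057, 0.000)
step 1 (dt=0.02): k1=(-0.144, 0.112, 0.031), k2=(-0.146, 0.114, 0.032), k3=(-0.146, 0.114, 0.032), k4=(-0.149, 0.117, 0.032); state += dt/6·(k1+2k2+2k3+k4)
t=0.020: state=(0.940, 0.059, 0.001)
t=0.040: state=(0.937, 0.062, 0.001)
t=0.060: state=(0.934, 0.064, 0.002)
continuing one RK4 step at a time; state shown every 25 steps (Δt=0.5):
t=0.500: state=(0.831, 0.143, 0.026)
t=1.000: state=(0.625, 0.291, 0.084)
t=1.500: state=(0.383, 0.433, 0.184)
t=2.000: state=(0.205, 0.484, 0.311)
t=2.500: state=(0.109, 0.451, 0.440)
t=3.000: state=(0.063, 0.384, 0.554)
t=3.500: state=(0.039, 0.312, 0.649)
t=4.000: state=(0.027, 0.248, 0.725)
t=4.500: state=(0.020, 0.195, 0.785)
t=5.000: state=(0.016, 0.152, 0.832)
t=5.500: state=(0.013, 0.118, 0.869)
t=6.000: state=(0.012, 0.091, 0.897)
t=6.260: state=(0.011, 0.080, 0.909)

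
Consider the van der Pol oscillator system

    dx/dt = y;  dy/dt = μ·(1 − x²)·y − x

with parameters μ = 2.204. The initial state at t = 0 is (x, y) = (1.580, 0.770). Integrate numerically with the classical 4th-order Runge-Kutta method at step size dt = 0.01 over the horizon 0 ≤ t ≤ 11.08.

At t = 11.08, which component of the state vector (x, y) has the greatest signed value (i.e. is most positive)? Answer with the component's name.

largest component: y

t=0.000: state=(1.580, 0.770)
step 1 (dt=0.01): k1=(0.770, -4.120), k2=(0.749, -4.076), k3=(0.750, -4.076), k4=(0.729, -4.031); state += dt/6·(k1+2k2+2k3+k4)
t=0.010: state=(1.587, 0.729)
t=0.020: state=(1.595, 0.689)
t=0.030: state=(1.601, 0.650)
continuing one RK4 step at a time; state shown every 50 steps (Δt=0.5):
t=0.500: state=(1.636, -0.252)
t=1.000: state=(1.451, -0.462)
t=1.500: state=(1.173, -0.676)
t=2.000: state=(0.720, -1.247)
t=2.500: state=(-0.340, -3.421)
t=3.000: state=(-1.918, -1.120)
t=3.500: state=(-1.979, 0.250)
t=4.000: state=(-1.828, 0.333)
t=4.500: state=(-1.647, 0.396)
t=5.000: state=(-1.426, 0.500)
t=5.500: state=(-1.128, 0.725)
t=6.000: state=(-0.631, 1.404)
t=6.500: state=(0.588, 3.819)
t=7.000: state=(1.978, 0.624)
t=7.500: state=(1.961, -0.271)
t=8.000: state=(1.806, -0.341)
t=8.500: state=(1.620, -0.406)
t=9.000: state=(1.392, -0.521)
t=9.500: state=(1.078, -0.774)
t=10.000: state=(0.532, -1.587)
t=10.500: state=(-0.851, -4.048)
t=11.000: state=(-2.008, -0.296)
t=11.080: state=(-2.021, -0.048)
compare at T: x=-2.021, y=-0.048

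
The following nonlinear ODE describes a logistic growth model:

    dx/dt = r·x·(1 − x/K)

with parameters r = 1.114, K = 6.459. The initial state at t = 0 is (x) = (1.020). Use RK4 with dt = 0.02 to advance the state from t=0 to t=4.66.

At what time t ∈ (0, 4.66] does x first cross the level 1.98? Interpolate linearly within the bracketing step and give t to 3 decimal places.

t=0.000: state=(1.020)
step 1 (dt=0.02): k1=(0.957), k2=(0.964), k3=(0.964), k4=(0.971); state += dt/6·(k1+2k2+2k3+k4)
t=0.020: state=(1.039)
t=0.040: state=(1.059)
t=0.060: state=(1.079)
continuing one RK4 step at a time; state shown every 10 steps (Δt=0.2):
t=0.200: state=(1.226)
t=0.400: state=(1.463)
t=0.600: state=(1.730)
t=0.760: state=(1.965)
next step: t=0.780: state=(1.996) — x has crossed 1.98
linear interpolation between t=0.760 (1.96513) and t=0.780 (1.99573) → t≈0.770

t = 0.770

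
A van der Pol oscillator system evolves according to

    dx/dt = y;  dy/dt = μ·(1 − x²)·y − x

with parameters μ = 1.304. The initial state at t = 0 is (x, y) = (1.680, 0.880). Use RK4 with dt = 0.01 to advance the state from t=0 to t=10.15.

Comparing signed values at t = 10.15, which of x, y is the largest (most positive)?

largest component: y

t=0.000: state=(1.680, 0.880)
step 1 (dt=0.01): k1=(0.880, -3.771), k2=(0.861, -3.747), k3=(0.861, -3.747), k4=(0.843, -3.723); state += dt/6·(k1+2k2+2k3+k4)
t=0.010: state=(1.689, 0.843)
t=0.020: state=(1.697, 0.806)
t=0.030: state=(1.705, 0.769)
continuing one RK4 step at a time; state shown every 50 steps (Δt=0.5):
t=0.500: state=(1.776, -0.257)
t=1.000: state=(1.555, -0.583)
t=1.500: state=(1.200, -0.857)
t=2.000: state=(0.652, -1.415)
t=2.500: state=(-0.343, -2.679)
t=3.000: state=(-1.689, -1.833)
t=3.500: state=(-2.004, 0.127)
t=4.000: state=(-1.830, 0.483)
t=4.500: state=(-1.548, 0.647)
t=5.000: state=(-1.167, 0.907)
t=5.500: state=(-0.586, 1.511)
t=6.000: state=(0.478, 2.819)
t=6.500: state=(1.776, 1.532)
t=7.000: state=(2.000, -0.196)
t=7.500: state=(1.809, -0.499)
t=8.000: state=(1.519, -0.664)
t=8.500: state=(1.126, -0.941)
t=9.000: state=(0.517, -1.598)
t=9.500: state=(-0.604, -2.912)
t=10.000: state=(-1.838, -1.270)
t=10.150: state=(-1.970, -0.532)
compare at T: x=-1.970, y=-0.532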